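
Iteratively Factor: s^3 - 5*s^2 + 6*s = (s - 2)*(s^2 - 3*s) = (s - 3)*(s - 2)*(s)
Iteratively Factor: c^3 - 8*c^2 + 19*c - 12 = (c - 3)*(c^2 - 5*c + 4) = (c - 4)*(c - 3)*(c - 1)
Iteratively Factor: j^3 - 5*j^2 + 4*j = (j)*(j^2 - 5*j + 4) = j*(j - 1)*(j - 4)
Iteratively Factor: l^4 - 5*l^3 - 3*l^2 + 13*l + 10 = (l + 1)*(l^3 - 6*l^2 + 3*l + 10) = (l - 5)*(l + 1)*(l^2 - l - 2) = (l - 5)*(l + 1)^2*(l - 2)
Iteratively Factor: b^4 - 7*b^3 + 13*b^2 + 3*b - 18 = (b - 3)*(b^3 - 4*b^2 + b + 6) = (b - 3)^2*(b^2 - b - 2) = (b - 3)^2*(b - 2)*(b + 1)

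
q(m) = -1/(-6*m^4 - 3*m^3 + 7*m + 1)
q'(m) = -(24*m^3 + 9*m^2 - 7)/(-6*m^4 - 3*m^3 + 7*m + 1)^2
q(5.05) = 0.00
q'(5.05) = -0.00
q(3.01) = 0.00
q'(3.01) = -0.00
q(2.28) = 0.01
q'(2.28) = -0.01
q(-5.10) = 0.00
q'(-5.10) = 0.00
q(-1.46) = 0.04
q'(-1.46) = 0.08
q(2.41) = 0.00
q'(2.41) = -0.01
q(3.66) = 0.00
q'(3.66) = -0.00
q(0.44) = -0.28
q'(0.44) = 0.25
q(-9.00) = 0.00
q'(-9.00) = 0.00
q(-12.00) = 0.00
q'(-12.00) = 0.00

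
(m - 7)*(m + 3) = m^2 - 4*m - 21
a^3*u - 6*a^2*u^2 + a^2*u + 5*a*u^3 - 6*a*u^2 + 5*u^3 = (a - 5*u)*(a - u)*(a*u + u)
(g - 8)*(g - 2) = g^2 - 10*g + 16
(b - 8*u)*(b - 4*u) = b^2 - 12*b*u + 32*u^2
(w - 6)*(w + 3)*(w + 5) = w^3 + 2*w^2 - 33*w - 90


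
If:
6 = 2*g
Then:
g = 3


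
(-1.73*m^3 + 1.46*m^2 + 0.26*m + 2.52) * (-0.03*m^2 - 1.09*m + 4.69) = 0.0519*m^5 + 1.8419*m^4 - 9.7129*m^3 + 6.4884*m^2 - 1.5274*m + 11.8188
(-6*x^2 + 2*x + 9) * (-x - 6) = 6*x^3 + 34*x^2 - 21*x - 54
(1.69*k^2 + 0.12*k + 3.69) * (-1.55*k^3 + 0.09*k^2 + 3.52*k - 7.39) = -2.6195*k^5 - 0.0339*k^4 + 0.240099999999999*k^3 - 11.7346*k^2 + 12.102*k - 27.2691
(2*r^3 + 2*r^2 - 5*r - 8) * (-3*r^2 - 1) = -6*r^5 - 6*r^4 + 13*r^3 + 22*r^2 + 5*r + 8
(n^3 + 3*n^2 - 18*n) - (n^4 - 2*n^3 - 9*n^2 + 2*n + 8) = -n^4 + 3*n^3 + 12*n^2 - 20*n - 8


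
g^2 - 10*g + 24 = (g - 6)*(g - 4)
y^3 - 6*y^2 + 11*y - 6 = (y - 3)*(y - 2)*(y - 1)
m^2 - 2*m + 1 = (m - 1)^2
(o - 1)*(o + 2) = o^2 + o - 2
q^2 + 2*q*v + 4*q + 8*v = (q + 4)*(q + 2*v)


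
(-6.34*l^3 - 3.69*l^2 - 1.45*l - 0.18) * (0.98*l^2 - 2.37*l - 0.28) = -6.2132*l^5 + 11.4096*l^4 + 9.0995*l^3 + 4.2933*l^2 + 0.8326*l + 0.0504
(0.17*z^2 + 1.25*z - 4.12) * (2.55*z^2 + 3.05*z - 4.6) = 0.4335*z^4 + 3.706*z^3 - 7.4755*z^2 - 18.316*z + 18.952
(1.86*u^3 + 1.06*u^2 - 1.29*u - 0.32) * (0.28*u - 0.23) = 0.5208*u^4 - 0.131*u^3 - 0.605*u^2 + 0.2071*u + 0.0736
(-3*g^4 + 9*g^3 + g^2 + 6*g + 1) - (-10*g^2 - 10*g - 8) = -3*g^4 + 9*g^3 + 11*g^2 + 16*g + 9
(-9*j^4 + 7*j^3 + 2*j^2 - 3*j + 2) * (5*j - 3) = -45*j^5 + 62*j^4 - 11*j^3 - 21*j^2 + 19*j - 6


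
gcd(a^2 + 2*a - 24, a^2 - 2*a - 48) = a + 6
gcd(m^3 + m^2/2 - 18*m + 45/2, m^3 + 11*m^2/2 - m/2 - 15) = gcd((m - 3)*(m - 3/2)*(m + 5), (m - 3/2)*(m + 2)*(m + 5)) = m^2 + 7*m/2 - 15/2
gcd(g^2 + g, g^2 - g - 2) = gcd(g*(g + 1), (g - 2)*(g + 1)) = g + 1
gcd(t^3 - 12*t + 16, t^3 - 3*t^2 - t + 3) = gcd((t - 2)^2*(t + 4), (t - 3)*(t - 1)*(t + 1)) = 1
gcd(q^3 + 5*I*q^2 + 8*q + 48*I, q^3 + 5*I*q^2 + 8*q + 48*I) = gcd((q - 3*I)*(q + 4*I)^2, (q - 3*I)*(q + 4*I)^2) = q^3 + 5*I*q^2 + 8*q + 48*I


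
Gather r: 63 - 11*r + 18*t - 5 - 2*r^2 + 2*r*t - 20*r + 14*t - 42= -2*r^2 + r*(2*t - 31) + 32*t + 16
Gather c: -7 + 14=7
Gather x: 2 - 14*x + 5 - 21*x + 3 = 10 - 35*x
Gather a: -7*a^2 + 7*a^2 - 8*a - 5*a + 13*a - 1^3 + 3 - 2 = 0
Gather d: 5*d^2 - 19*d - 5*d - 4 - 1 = 5*d^2 - 24*d - 5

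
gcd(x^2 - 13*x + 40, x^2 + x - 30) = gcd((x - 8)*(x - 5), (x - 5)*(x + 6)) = x - 5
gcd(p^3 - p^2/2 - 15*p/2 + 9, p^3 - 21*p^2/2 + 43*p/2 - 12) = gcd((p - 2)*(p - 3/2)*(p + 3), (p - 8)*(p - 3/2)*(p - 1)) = p - 3/2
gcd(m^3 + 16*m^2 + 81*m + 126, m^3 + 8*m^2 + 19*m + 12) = m + 3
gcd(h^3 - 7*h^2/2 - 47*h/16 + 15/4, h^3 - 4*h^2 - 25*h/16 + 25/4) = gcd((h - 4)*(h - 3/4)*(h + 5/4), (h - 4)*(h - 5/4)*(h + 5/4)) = h^2 - 11*h/4 - 5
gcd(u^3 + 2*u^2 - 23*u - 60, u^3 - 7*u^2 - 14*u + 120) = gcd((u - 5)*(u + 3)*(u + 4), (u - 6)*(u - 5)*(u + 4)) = u^2 - u - 20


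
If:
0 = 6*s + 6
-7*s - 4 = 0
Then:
No Solution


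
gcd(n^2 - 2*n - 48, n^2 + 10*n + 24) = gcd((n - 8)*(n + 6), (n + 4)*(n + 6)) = n + 6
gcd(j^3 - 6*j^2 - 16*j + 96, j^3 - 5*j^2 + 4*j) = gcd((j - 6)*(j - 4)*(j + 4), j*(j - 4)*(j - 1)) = j - 4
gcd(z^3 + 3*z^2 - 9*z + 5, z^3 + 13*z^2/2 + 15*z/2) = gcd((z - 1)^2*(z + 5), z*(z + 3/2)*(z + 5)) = z + 5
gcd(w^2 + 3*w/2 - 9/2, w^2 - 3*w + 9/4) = w - 3/2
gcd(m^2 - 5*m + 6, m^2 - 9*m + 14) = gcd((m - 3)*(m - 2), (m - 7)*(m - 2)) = m - 2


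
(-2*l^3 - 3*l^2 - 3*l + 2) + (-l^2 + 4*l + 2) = -2*l^3 - 4*l^2 + l + 4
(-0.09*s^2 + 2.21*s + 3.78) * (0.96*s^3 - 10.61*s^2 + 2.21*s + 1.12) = -0.0864*s^5 + 3.0765*s^4 - 20.0182*s^3 - 35.3225*s^2 + 10.829*s + 4.2336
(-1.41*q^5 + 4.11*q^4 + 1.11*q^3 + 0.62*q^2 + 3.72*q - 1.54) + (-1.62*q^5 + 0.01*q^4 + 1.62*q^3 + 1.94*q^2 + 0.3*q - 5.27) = -3.03*q^5 + 4.12*q^4 + 2.73*q^3 + 2.56*q^2 + 4.02*q - 6.81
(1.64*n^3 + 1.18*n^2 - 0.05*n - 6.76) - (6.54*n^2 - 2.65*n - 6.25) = 1.64*n^3 - 5.36*n^2 + 2.6*n - 0.51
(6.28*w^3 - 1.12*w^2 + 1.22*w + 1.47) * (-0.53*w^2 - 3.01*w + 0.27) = -3.3284*w^5 - 18.3092*w^4 + 4.4202*w^3 - 4.7537*w^2 - 4.0953*w + 0.3969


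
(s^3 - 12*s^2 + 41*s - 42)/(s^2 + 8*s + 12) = (s^3 - 12*s^2 + 41*s - 42)/(s^2 + 8*s + 12)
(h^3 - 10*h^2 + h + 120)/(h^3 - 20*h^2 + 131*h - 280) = (h + 3)/(h - 7)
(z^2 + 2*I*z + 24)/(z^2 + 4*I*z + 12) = (z - 4*I)/(z - 2*I)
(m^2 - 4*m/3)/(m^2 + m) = (m - 4/3)/(m + 1)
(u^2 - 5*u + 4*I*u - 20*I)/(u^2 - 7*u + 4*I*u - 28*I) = (u - 5)/(u - 7)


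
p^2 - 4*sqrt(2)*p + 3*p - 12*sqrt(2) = (p + 3)*(p - 4*sqrt(2))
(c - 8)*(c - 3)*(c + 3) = c^3 - 8*c^2 - 9*c + 72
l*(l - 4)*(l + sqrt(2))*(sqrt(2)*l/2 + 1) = sqrt(2)*l^4/2 - 2*sqrt(2)*l^3 + 2*l^3 - 8*l^2 + sqrt(2)*l^2 - 4*sqrt(2)*l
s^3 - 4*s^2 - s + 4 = (s - 4)*(s - 1)*(s + 1)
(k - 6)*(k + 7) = k^2 + k - 42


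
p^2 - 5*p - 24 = (p - 8)*(p + 3)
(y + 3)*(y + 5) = y^2 + 8*y + 15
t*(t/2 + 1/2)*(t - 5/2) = t^3/2 - 3*t^2/4 - 5*t/4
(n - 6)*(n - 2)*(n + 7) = n^3 - n^2 - 44*n + 84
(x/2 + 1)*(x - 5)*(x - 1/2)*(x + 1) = x^4/2 - 5*x^3/4 - 6*x^2 - 7*x/4 + 5/2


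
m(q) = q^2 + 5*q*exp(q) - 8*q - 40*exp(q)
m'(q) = 5*q*exp(q) + 2*q - 35*exp(q) - 8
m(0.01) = -40.43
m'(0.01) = -43.28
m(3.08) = -550.41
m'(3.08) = -428.30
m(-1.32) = -0.15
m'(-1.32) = -21.75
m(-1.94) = 12.14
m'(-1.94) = -18.30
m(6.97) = -5487.93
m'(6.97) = -153.69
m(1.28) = -129.45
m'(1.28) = -108.30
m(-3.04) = 30.92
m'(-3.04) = -16.48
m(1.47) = -151.60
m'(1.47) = -125.32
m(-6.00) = 83.83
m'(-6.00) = -20.16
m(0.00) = -40.00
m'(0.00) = -43.00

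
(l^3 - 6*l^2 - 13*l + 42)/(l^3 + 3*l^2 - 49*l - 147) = (l - 2)/(l + 7)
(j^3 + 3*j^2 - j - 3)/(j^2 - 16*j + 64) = (j^3 + 3*j^2 - j - 3)/(j^2 - 16*j + 64)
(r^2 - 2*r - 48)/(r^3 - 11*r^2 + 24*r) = (r + 6)/(r*(r - 3))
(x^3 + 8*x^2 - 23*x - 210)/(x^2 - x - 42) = (x^2 + 2*x - 35)/(x - 7)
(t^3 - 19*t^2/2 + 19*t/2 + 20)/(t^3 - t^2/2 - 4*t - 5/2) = (t - 8)/(t + 1)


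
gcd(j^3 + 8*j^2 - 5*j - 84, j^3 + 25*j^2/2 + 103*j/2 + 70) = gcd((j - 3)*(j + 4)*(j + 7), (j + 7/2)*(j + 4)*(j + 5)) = j + 4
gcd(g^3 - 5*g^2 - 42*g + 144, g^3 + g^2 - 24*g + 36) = g^2 + 3*g - 18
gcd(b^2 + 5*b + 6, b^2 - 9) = b + 3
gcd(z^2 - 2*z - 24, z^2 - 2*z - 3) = 1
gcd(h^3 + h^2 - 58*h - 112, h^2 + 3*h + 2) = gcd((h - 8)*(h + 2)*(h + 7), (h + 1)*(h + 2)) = h + 2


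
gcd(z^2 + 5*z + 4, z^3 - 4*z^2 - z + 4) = z + 1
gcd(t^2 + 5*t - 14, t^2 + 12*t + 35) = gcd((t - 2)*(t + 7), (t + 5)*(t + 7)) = t + 7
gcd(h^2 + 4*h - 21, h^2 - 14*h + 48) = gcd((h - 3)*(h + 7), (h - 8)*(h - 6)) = 1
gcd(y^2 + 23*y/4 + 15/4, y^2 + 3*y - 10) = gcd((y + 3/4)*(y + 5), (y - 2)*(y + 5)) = y + 5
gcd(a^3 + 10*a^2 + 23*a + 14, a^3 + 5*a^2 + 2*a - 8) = a + 2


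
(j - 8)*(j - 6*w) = j^2 - 6*j*w - 8*j + 48*w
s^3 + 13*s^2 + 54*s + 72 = (s + 3)*(s + 4)*(s + 6)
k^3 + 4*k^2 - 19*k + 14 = (k - 2)*(k - 1)*(k + 7)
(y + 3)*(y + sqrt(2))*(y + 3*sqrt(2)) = y^3 + 3*y^2 + 4*sqrt(2)*y^2 + 6*y + 12*sqrt(2)*y + 18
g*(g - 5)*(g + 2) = g^3 - 3*g^2 - 10*g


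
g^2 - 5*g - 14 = (g - 7)*(g + 2)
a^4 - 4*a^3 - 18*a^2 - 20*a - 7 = (a - 7)*(a + 1)^3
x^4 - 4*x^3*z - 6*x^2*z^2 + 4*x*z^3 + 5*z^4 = (x - 5*z)*(x - z)*(x + z)^2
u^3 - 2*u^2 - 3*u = u*(u - 3)*(u + 1)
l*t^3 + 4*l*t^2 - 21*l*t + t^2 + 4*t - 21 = (t - 3)*(t + 7)*(l*t + 1)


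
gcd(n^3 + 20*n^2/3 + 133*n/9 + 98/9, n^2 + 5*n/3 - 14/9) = n + 7/3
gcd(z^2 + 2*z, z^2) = z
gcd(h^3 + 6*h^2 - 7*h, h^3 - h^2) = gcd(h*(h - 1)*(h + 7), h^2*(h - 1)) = h^2 - h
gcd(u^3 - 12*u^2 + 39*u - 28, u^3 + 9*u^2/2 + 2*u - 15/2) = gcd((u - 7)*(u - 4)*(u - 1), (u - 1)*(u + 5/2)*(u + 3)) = u - 1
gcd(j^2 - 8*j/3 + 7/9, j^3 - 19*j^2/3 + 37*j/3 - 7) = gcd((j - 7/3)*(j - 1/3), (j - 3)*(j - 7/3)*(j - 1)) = j - 7/3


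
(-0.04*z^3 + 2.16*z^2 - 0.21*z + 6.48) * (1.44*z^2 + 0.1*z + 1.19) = -0.0576*z^5 + 3.1064*z^4 - 0.134*z^3 + 11.8806*z^2 + 0.3981*z + 7.7112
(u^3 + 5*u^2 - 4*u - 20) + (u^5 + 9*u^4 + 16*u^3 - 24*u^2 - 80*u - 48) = u^5 + 9*u^4 + 17*u^3 - 19*u^2 - 84*u - 68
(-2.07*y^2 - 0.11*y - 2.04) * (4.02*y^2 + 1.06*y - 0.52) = -8.3214*y^4 - 2.6364*y^3 - 7.241*y^2 - 2.1052*y + 1.0608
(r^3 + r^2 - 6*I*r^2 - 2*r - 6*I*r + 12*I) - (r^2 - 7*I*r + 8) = r^3 - 6*I*r^2 - 2*r + I*r - 8 + 12*I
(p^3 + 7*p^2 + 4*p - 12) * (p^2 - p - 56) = p^5 + 6*p^4 - 59*p^3 - 408*p^2 - 212*p + 672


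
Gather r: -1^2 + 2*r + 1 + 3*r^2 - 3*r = 3*r^2 - r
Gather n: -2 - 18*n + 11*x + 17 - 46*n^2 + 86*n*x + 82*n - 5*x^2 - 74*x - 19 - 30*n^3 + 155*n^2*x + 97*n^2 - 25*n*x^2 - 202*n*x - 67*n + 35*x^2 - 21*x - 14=-30*n^3 + n^2*(155*x + 51) + n*(-25*x^2 - 116*x - 3) + 30*x^2 - 84*x - 18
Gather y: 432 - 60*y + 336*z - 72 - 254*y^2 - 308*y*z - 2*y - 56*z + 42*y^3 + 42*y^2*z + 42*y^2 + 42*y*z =42*y^3 + y^2*(42*z - 212) + y*(-266*z - 62) + 280*z + 360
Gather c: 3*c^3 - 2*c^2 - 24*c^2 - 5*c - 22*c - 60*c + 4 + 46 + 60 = 3*c^3 - 26*c^2 - 87*c + 110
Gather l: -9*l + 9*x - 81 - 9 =-9*l + 9*x - 90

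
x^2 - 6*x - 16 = (x - 8)*(x + 2)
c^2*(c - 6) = c^3 - 6*c^2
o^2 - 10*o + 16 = (o - 8)*(o - 2)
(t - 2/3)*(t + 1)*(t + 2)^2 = t^4 + 13*t^3/3 + 14*t^2/3 - 4*t/3 - 8/3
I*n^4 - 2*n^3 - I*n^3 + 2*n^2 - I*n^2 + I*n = n*(n + I)^2*(I*n - I)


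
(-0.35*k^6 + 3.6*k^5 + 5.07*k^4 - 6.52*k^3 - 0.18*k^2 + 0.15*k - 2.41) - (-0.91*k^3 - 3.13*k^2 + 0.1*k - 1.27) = -0.35*k^6 + 3.6*k^5 + 5.07*k^4 - 5.61*k^3 + 2.95*k^2 + 0.05*k - 1.14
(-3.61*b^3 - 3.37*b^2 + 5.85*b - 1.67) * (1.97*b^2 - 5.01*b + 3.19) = -7.1117*b^5 + 11.4472*b^4 + 16.8923*b^3 - 43.3487*b^2 + 27.0282*b - 5.3273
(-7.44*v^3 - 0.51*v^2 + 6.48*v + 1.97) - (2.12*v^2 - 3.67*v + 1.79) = -7.44*v^3 - 2.63*v^2 + 10.15*v + 0.18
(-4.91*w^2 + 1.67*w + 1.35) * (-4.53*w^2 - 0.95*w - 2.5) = 22.2423*w^4 - 2.9006*w^3 + 4.573*w^2 - 5.4575*w - 3.375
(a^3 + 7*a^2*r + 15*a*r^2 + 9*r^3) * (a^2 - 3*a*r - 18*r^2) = a^5 + 4*a^4*r - 24*a^3*r^2 - 162*a^2*r^3 - 297*a*r^4 - 162*r^5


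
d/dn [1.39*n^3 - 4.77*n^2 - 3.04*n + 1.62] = 4.17*n^2 - 9.54*n - 3.04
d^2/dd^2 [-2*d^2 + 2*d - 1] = -4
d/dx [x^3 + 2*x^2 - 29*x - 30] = 3*x^2 + 4*x - 29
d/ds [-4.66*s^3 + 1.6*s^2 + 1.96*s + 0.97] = -13.98*s^2 + 3.2*s + 1.96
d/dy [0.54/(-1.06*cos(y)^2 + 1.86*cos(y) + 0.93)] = (1.0044 - 1.1448*cos(y))*sin(y)/(-1.06*cos(y)^2 + 1.86*cos(y) + 0.93)^2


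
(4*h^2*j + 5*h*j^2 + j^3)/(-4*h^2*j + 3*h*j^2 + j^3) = (-h - j)/(h - j)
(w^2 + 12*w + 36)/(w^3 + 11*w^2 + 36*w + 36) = (w + 6)/(w^2 + 5*w + 6)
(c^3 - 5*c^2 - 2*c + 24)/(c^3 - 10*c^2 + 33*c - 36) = (c + 2)/(c - 3)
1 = 1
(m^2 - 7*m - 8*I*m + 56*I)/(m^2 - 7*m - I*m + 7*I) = (m - 8*I)/(m - I)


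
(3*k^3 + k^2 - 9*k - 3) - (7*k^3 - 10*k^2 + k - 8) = -4*k^3 + 11*k^2 - 10*k + 5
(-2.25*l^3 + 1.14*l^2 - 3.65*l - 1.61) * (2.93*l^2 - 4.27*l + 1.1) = -6.5925*l^5 + 12.9477*l^4 - 18.0373*l^3 + 12.1222*l^2 + 2.8597*l - 1.771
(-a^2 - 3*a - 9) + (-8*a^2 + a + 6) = -9*a^2 - 2*a - 3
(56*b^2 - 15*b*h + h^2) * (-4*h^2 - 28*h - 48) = -224*b^2*h^2 - 1568*b^2*h - 2688*b^2 + 60*b*h^3 + 420*b*h^2 + 720*b*h - 4*h^4 - 28*h^3 - 48*h^2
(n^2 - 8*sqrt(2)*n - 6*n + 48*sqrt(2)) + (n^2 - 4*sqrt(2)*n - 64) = 2*n^2 - 12*sqrt(2)*n - 6*n - 64 + 48*sqrt(2)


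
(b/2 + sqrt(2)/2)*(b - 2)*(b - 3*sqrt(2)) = b^3/2 - sqrt(2)*b^2 - b^2 - 3*b + 2*sqrt(2)*b + 6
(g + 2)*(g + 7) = g^2 + 9*g + 14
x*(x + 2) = x^2 + 2*x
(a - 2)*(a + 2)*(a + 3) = a^3 + 3*a^2 - 4*a - 12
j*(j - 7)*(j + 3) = j^3 - 4*j^2 - 21*j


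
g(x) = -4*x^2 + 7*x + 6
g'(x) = 7 - 8*x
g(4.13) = -33.32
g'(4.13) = -26.04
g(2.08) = 3.25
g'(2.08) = -9.64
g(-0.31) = 3.45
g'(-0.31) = 9.48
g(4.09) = -32.28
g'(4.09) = -25.72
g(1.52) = 7.40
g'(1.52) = -5.16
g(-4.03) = -87.17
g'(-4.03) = 39.24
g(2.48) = -1.24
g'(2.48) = -12.84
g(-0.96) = -4.41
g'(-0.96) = 14.68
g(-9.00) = -381.00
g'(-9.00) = 79.00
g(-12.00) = -654.00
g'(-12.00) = 103.00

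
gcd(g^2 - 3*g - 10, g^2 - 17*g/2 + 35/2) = g - 5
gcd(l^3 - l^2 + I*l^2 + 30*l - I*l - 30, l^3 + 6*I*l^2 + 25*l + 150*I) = l^2 + I*l + 30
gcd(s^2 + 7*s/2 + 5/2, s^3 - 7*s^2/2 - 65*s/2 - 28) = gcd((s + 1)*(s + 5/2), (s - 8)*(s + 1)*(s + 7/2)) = s + 1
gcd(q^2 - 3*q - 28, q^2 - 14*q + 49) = q - 7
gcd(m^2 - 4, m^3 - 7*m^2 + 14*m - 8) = m - 2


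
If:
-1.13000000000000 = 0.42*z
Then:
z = -2.69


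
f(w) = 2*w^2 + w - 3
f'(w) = 4*w + 1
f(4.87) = 49.30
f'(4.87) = 20.48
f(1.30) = 1.68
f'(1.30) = 6.20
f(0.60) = -1.68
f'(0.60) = 3.40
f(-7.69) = 107.58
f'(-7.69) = -29.76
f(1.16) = 0.85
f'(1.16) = 5.64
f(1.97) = 6.73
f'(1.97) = 8.88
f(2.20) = 8.88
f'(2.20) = 9.80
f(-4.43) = 31.82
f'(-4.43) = -16.72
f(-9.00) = 150.00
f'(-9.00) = -35.00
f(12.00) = 297.00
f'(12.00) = 49.00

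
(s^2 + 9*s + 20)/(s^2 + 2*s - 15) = (s + 4)/(s - 3)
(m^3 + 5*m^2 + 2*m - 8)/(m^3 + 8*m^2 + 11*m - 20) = (m + 2)/(m + 5)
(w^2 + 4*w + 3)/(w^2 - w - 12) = (w + 1)/(w - 4)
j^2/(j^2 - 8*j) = j/(j - 8)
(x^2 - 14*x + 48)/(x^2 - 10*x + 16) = (x - 6)/(x - 2)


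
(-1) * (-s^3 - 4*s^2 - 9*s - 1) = s^3 + 4*s^2 + 9*s + 1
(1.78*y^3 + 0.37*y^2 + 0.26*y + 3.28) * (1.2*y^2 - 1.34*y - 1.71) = 2.136*y^5 - 1.9412*y^4 - 3.2276*y^3 + 2.9549*y^2 - 4.8398*y - 5.6088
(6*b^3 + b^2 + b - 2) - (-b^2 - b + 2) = 6*b^3 + 2*b^2 + 2*b - 4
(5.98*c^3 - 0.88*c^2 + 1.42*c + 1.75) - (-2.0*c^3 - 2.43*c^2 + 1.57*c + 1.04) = 7.98*c^3 + 1.55*c^2 - 0.15*c + 0.71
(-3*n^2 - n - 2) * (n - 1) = -3*n^3 + 2*n^2 - n + 2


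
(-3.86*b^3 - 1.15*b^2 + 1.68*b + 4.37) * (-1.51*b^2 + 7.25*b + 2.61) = 5.8286*b^5 - 26.2485*b^4 - 20.9489*b^3 + 2.5798*b^2 + 36.0673*b + 11.4057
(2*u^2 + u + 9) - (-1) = 2*u^2 + u + 10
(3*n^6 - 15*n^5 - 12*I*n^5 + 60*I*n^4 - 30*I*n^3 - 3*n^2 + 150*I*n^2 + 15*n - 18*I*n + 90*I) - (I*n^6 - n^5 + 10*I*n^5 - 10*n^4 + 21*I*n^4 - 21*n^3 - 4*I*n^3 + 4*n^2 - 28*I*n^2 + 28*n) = 3*n^6 - I*n^6 - 14*n^5 - 22*I*n^5 + 10*n^4 + 39*I*n^4 + 21*n^3 - 26*I*n^3 - 7*n^2 + 178*I*n^2 - 13*n - 18*I*n + 90*I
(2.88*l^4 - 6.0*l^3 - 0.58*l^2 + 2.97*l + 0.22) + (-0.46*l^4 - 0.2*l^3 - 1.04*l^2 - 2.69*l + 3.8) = 2.42*l^4 - 6.2*l^3 - 1.62*l^2 + 0.28*l + 4.02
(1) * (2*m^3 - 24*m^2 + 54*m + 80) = 2*m^3 - 24*m^2 + 54*m + 80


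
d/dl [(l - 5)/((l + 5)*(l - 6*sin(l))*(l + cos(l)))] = ((5 - l)*(l - 6*sin(l))*(l + cos(l)) + (l - 5)*(l + 5)*(l - 6*sin(l))*(sin(l) - 1) + (l - 5)*(l + 5)*(l + cos(l))*(6*cos(l) - 1) + (l + 5)*(l - 6*sin(l))*(l + cos(l)))/((l + 5)^2*(l - 6*sin(l))^2*(l + cos(l))^2)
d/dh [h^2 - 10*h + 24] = 2*h - 10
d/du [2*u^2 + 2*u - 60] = 4*u + 2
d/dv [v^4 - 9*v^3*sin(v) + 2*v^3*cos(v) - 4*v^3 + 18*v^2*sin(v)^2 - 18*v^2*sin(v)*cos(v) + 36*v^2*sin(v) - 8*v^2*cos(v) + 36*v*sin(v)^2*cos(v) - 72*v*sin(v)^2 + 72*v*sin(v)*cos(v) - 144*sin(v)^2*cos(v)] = -2*v^3*sin(v) - 9*v^3*cos(v) + 4*v^3 - 19*v^2*sin(v) + 42*v^2*cos(v) - 18*sqrt(2)*v^2*cos(2*v + pi/4) - 12*v^2 + 63*v*sin(v) - 90*v*sin(2*v) + 27*v*sin(3*v) - 16*v*cos(v) + 54*v*cos(2*v) + 18*v + 36*sin(v) - 108*sin(3*v) + 36*sqrt(2)*sin(2*v + pi/4) + 9*cos(v) - 9*cos(3*v) - 36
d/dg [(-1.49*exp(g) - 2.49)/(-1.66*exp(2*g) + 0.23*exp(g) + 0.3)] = (-2.4734*exp(2*g) - 8.2668*exp(g) + 0.1257)*exp(g)/(2.7556*exp(4*g) - 0.7636*exp(3*g) - 0.9431*exp(2*g) + 0.138*exp(g) + 0.09)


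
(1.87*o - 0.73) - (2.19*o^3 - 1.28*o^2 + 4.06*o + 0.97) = -2.19*o^3 + 1.28*o^2 - 2.19*o - 1.7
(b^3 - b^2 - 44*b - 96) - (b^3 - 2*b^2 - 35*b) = b^2 - 9*b - 96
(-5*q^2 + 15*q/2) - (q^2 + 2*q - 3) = -6*q^2 + 11*q/2 + 3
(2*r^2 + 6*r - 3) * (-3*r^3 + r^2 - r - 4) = -6*r^5 - 16*r^4 + 13*r^3 - 17*r^2 - 21*r + 12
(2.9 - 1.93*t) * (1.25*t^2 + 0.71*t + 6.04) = -2.4125*t^3 + 2.2547*t^2 - 9.5982*t + 17.516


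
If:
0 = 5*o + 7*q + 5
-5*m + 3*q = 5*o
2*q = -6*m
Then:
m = 1/7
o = -2/5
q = -3/7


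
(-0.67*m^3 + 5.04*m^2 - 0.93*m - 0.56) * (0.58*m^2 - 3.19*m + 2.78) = -0.3886*m^5 + 5.0605*m^4 - 18.4796*m^3 + 16.6531*m^2 - 0.799*m - 1.5568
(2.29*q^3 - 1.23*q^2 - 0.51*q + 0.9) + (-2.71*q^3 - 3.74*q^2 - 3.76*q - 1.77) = -0.42*q^3 - 4.97*q^2 - 4.27*q - 0.87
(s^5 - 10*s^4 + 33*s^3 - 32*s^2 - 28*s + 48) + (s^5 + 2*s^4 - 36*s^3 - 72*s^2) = 2*s^5 - 8*s^4 - 3*s^3 - 104*s^2 - 28*s + 48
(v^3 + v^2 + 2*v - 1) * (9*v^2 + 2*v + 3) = 9*v^5 + 11*v^4 + 23*v^3 - 2*v^2 + 4*v - 3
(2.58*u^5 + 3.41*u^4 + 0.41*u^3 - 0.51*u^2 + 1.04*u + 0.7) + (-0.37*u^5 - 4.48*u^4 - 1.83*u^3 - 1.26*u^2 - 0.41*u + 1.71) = 2.21*u^5 - 1.07*u^4 - 1.42*u^3 - 1.77*u^2 + 0.63*u + 2.41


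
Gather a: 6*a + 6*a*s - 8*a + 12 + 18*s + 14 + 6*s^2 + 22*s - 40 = a*(6*s - 2) + 6*s^2 + 40*s - 14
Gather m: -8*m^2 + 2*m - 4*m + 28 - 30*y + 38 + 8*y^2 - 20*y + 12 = -8*m^2 - 2*m + 8*y^2 - 50*y + 78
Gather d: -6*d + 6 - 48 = -6*d - 42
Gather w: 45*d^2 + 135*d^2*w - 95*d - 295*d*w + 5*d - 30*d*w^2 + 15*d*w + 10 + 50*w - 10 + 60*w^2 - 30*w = 45*d^2 - 90*d + w^2*(60 - 30*d) + w*(135*d^2 - 280*d + 20)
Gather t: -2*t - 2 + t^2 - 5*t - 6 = t^2 - 7*t - 8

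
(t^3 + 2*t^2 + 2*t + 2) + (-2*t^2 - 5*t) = t^3 - 3*t + 2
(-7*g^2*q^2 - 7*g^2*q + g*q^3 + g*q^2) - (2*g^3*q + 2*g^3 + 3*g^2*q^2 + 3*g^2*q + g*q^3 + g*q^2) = -2*g^3*q - 2*g^3 - 10*g^2*q^2 - 10*g^2*q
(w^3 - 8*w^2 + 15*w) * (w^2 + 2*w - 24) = w^5 - 6*w^4 - 25*w^3 + 222*w^2 - 360*w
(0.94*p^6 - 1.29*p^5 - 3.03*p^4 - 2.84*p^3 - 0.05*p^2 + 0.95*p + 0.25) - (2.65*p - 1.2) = 0.94*p^6 - 1.29*p^5 - 3.03*p^4 - 2.84*p^3 - 0.05*p^2 - 1.7*p + 1.45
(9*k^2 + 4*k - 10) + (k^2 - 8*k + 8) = 10*k^2 - 4*k - 2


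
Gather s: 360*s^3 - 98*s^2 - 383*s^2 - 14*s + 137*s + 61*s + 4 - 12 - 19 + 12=360*s^3 - 481*s^2 + 184*s - 15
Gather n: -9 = -9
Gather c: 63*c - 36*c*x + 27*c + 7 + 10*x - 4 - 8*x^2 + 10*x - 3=c*(90 - 36*x) - 8*x^2 + 20*x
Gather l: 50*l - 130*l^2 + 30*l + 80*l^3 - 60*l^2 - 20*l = 80*l^3 - 190*l^2 + 60*l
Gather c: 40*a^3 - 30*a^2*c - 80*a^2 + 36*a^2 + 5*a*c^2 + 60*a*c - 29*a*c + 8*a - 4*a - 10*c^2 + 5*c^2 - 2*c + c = 40*a^3 - 44*a^2 + 4*a + c^2*(5*a - 5) + c*(-30*a^2 + 31*a - 1)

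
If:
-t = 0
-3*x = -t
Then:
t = 0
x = 0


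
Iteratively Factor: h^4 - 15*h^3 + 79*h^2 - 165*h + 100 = (h - 1)*(h^3 - 14*h^2 + 65*h - 100) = (h - 5)*(h - 1)*(h^2 - 9*h + 20) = (h - 5)*(h - 4)*(h - 1)*(h - 5)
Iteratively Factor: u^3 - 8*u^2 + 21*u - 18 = (u - 3)*(u^2 - 5*u + 6) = (u - 3)*(u - 2)*(u - 3)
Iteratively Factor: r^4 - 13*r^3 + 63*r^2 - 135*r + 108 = (r - 3)*(r^3 - 10*r^2 + 33*r - 36) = (r - 3)^2*(r^2 - 7*r + 12) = (r - 3)^3*(r - 4)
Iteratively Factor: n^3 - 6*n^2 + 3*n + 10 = (n + 1)*(n^2 - 7*n + 10) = (n - 2)*(n + 1)*(n - 5)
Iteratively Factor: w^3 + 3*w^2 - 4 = (w - 1)*(w^2 + 4*w + 4) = (w - 1)*(w + 2)*(w + 2)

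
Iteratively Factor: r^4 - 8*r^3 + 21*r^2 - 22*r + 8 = (r - 1)*(r^3 - 7*r^2 + 14*r - 8) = (r - 1)^2*(r^2 - 6*r + 8) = (r - 4)*(r - 1)^2*(r - 2)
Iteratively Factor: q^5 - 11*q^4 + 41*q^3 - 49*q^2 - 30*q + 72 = (q - 3)*(q^4 - 8*q^3 + 17*q^2 + 2*q - 24) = (q - 4)*(q - 3)*(q^3 - 4*q^2 + q + 6) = (q - 4)*(q - 3)^2*(q^2 - q - 2) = (q - 4)*(q - 3)^2*(q + 1)*(q - 2)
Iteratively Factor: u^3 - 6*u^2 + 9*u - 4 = (u - 1)*(u^2 - 5*u + 4) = (u - 4)*(u - 1)*(u - 1)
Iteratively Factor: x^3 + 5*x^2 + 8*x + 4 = (x + 1)*(x^2 + 4*x + 4) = (x + 1)*(x + 2)*(x + 2)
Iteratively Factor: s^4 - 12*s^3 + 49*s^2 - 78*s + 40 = (s - 4)*(s^3 - 8*s^2 + 17*s - 10) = (s - 4)*(s - 1)*(s^2 - 7*s + 10) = (s - 5)*(s - 4)*(s - 1)*(s - 2)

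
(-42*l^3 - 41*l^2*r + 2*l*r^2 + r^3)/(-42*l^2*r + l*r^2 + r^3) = (l + r)/r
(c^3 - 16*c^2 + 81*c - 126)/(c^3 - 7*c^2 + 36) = (c - 7)/(c + 2)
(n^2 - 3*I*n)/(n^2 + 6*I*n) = (n - 3*I)/(n + 6*I)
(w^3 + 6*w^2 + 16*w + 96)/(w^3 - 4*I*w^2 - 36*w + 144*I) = (w + 4*I)/(w - 6)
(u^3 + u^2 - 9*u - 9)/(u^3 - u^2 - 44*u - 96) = (u^2 - 2*u - 3)/(u^2 - 4*u - 32)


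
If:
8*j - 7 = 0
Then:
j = 7/8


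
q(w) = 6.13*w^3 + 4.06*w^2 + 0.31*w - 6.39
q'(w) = 18.39*w^2 + 8.12*w + 0.31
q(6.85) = 2156.54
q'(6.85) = 918.84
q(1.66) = 33.35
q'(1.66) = 64.46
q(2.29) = 89.23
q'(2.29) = 115.34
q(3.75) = 375.13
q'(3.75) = 289.37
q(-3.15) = -158.68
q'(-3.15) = 157.21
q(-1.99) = -39.24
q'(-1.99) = 56.98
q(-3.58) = -236.73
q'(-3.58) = 206.93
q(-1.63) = -22.66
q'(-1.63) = 35.93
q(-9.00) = -4149.09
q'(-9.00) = 1416.82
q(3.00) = 196.59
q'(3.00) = 190.18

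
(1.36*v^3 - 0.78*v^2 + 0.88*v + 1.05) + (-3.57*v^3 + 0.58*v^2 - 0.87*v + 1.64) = -2.21*v^3 - 0.2*v^2 + 0.01*v + 2.69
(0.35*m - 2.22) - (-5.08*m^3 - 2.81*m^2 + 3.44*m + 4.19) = 5.08*m^3 + 2.81*m^2 - 3.09*m - 6.41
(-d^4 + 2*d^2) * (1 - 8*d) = 8*d^5 - d^4 - 16*d^3 + 2*d^2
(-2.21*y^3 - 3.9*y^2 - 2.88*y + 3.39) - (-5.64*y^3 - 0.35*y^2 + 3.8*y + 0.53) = 3.43*y^3 - 3.55*y^2 - 6.68*y + 2.86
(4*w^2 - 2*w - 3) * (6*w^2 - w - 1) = 24*w^4 - 16*w^3 - 20*w^2 + 5*w + 3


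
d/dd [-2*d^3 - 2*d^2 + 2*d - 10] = -6*d^2 - 4*d + 2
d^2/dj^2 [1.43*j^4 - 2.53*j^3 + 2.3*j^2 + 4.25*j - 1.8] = 17.16*j^2 - 15.18*j + 4.6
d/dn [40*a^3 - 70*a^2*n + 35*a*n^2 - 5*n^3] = -70*a^2 + 70*a*n - 15*n^2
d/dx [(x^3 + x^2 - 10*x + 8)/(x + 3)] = 2*(x^3 + 5*x^2 + 3*x - 19)/(x^2 + 6*x + 9)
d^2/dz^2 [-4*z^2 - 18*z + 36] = -8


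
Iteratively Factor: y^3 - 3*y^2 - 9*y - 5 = (y + 1)*(y^2 - 4*y - 5) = (y - 5)*(y + 1)*(y + 1)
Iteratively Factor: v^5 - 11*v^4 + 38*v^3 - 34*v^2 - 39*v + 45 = (v - 5)*(v^4 - 6*v^3 + 8*v^2 + 6*v - 9) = (v - 5)*(v - 1)*(v^3 - 5*v^2 + 3*v + 9) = (v - 5)*(v - 3)*(v - 1)*(v^2 - 2*v - 3) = (v - 5)*(v - 3)*(v - 1)*(v + 1)*(v - 3)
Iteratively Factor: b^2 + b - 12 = (b - 3)*(b + 4)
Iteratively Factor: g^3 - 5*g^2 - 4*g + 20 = (g - 2)*(g^2 - 3*g - 10) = (g - 2)*(g + 2)*(g - 5)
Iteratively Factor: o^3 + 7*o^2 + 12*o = (o + 3)*(o^2 + 4*o) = o*(o + 3)*(o + 4)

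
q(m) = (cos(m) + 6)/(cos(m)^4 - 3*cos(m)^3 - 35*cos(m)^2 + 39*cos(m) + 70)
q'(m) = (cos(m) + 6)*(4*sin(m)*cos(m)^3 - 9*sin(m)*cos(m)^2 - 70*sin(m)*cos(m) + 39*sin(m))/(cos(m)^4 - 3*cos(m)^3 - 35*cos(m)^2 + 39*cos(m) + 70)^2 - sin(m)/(cos(m)^4 - 3*cos(m)^3 - 35*cos(m)^2 + 39*cos(m) + 70) = (6*sin(m)^4 + 166*sin(m)^2 - 813*cos(m) + 9*cos(3*m) + 156)*sin(m)/(2*(cos(m) - 7)^2*(cos(m) - 2)^2*(cos(m) + 1)^2*(cos(m) + 5)^2)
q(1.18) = 0.08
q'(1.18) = -0.00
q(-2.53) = 0.31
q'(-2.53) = -0.90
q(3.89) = 0.22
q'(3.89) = -0.49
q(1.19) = 0.08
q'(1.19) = -0.00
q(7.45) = 0.08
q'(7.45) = -0.00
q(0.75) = 0.09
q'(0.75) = -0.02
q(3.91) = 0.21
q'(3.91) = -0.45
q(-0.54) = 0.09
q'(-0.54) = 0.02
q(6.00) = 0.09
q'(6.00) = 0.02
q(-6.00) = 0.09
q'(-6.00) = -0.02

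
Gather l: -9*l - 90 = -9*l - 90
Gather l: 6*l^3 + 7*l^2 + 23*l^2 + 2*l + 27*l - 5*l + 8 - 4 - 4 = 6*l^3 + 30*l^2 + 24*l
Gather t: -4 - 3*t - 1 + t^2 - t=t^2 - 4*t - 5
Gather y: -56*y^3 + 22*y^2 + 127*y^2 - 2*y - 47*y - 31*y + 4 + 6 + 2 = -56*y^3 + 149*y^2 - 80*y + 12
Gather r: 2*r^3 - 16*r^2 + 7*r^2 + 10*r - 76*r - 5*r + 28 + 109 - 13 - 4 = 2*r^3 - 9*r^2 - 71*r + 120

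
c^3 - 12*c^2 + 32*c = c*(c - 8)*(c - 4)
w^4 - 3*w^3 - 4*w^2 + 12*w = w*(w - 3)*(w - 2)*(w + 2)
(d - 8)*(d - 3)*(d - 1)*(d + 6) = d^4 - 6*d^3 - 37*d^2 + 186*d - 144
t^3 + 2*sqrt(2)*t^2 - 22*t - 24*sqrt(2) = (t - 3*sqrt(2))*(t + sqrt(2))*(t + 4*sqrt(2))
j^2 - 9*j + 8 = (j - 8)*(j - 1)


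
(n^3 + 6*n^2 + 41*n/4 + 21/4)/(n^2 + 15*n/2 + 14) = (2*n^2 + 5*n + 3)/(2*(n + 4))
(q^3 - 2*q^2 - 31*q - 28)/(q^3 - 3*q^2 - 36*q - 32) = (q - 7)/(q - 8)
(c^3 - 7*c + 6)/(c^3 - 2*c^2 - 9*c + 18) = (c - 1)/(c - 3)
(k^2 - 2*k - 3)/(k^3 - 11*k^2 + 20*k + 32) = (k - 3)/(k^2 - 12*k + 32)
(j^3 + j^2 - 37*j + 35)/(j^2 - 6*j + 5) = j + 7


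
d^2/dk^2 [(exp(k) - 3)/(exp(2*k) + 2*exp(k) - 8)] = (exp(4*k) - 14*exp(3*k) + 30*exp(2*k) - 92*exp(k) + 16)*exp(k)/(exp(6*k) + 6*exp(5*k) - 12*exp(4*k) - 88*exp(3*k) + 96*exp(2*k) + 384*exp(k) - 512)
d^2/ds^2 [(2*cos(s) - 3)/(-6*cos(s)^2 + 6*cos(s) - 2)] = (-162*(1 - cos(2*s))^2*cos(s) + 90*(1 - cos(2*s))^2 + 541*cos(s) + 6*cos(2*s) - 153*cos(3*s) + 36*cos(5*s) - 450)/(6*cos(s) - 3*cos(2*s) - 5)^3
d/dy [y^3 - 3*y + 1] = 3*y^2 - 3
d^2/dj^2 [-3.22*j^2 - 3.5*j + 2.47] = -6.44000000000000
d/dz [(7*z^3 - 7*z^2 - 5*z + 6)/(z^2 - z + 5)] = (7*z^4 - 14*z^3 + 117*z^2 - 82*z - 19)/(z^4 - 2*z^3 + 11*z^2 - 10*z + 25)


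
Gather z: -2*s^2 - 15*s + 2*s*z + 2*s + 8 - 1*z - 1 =-2*s^2 - 13*s + z*(2*s - 1) + 7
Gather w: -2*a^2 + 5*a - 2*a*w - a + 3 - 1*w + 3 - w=-2*a^2 + 4*a + w*(-2*a - 2) + 6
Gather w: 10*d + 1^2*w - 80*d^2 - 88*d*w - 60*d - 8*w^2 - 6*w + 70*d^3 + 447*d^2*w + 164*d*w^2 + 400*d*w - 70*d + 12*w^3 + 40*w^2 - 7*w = 70*d^3 - 80*d^2 - 120*d + 12*w^3 + w^2*(164*d + 32) + w*(447*d^2 + 312*d - 12)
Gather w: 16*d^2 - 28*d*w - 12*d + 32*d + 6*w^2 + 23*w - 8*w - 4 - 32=16*d^2 + 20*d + 6*w^2 + w*(15 - 28*d) - 36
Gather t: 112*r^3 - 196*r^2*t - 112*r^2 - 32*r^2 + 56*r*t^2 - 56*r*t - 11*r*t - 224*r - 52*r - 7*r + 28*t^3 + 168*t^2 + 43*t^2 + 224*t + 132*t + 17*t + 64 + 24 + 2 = 112*r^3 - 144*r^2 - 283*r + 28*t^3 + t^2*(56*r + 211) + t*(-196*r^2 - 67*r + 373) + 90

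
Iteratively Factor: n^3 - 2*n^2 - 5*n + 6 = (n - 1)*(n^2 - n - 6) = (n - 3)*(n - 1)*(n + 2)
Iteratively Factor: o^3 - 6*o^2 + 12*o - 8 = (o - 2)*(o^2 - 4*o + 4) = (o - 2)^2*(o - 2)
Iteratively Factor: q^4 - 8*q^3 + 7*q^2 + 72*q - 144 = (q + 3)*(q^3 - 11*q^2 + 40*q - 48) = (q - 3)*(q + 3)*(q^2 - 8*q + 16) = (q - 4)*(q - 3)*(q + 3)*(q - 4)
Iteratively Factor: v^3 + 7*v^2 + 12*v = (v)*(v^2 + 7*v + 12) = v*(v + 3)*(v + 4)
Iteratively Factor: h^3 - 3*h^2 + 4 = (h + 1)*(h^2 - 4*h + 4) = (h - 2)*(h + 1)*(h - 2)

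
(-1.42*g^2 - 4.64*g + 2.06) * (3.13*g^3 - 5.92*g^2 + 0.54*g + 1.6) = -4.4446*g^5 - 6.1168*g^4 + 33.1498*g^3 - 16.9728*g^2 - 6.3116*g + 3.296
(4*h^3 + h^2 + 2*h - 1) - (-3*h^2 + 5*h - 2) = 4*h^3 + 4*h^2 - 3*h + 1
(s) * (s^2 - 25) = s^3 - 25*s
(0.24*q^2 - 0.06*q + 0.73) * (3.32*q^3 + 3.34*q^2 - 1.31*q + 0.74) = 0.7968*q^5 + 0.6024*q^4 + 1.9088*q^3 + 2.6944*q^2 - 1.0007*q + 0.5402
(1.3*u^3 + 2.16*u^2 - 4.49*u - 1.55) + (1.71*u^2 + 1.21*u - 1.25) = 1.3*u^3 + 3.87*u^2 - 3.28*u - 2.8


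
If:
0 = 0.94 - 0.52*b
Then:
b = 1.81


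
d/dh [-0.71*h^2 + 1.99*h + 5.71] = 1.99 - 1.42*h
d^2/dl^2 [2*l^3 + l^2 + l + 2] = 12*l + 2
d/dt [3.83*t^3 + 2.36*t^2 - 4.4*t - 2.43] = 11.49*t^2 + 4.72*t - 4.4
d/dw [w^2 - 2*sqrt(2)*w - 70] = 2*w - 2*sqrt(2)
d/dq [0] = 0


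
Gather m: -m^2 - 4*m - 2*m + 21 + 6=-m^2 - 6*m + 27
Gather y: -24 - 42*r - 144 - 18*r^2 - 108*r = -18*r^2 - 150*r - 168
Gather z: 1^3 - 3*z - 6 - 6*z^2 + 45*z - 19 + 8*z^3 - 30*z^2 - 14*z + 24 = 8*z^3 - 36*z^2 + 28*z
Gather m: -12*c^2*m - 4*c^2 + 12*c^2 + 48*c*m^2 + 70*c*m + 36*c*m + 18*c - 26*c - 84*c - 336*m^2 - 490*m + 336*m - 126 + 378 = 8*c^2 - 92*c + m^2*(48*c - 336) + m*(-12*c^2 + 106*c - 154) + 252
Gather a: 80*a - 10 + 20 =80*a + 10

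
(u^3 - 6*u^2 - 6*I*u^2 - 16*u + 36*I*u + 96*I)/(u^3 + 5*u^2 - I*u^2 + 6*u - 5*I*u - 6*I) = (u^2 + u*(-8 - 6*I) + 48*I)/(u^2 + u*(3 - I) - 3*I)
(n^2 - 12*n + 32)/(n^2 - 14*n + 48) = (n - 4)/(n - 6)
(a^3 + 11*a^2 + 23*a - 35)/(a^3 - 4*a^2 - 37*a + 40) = (a + 7)/(a - 8)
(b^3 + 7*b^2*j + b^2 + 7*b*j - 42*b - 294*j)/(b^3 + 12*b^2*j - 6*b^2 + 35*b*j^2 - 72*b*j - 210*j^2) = (b + 7)/(b + 5*j)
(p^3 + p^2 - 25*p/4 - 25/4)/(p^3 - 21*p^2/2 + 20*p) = (2*p^2 + 7*p + 5)/(2*p*(p - 8))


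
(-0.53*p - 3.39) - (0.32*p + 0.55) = -0.85*p - 3.94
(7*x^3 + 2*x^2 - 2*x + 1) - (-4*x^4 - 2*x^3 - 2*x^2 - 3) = 4*x^4 + 9*x^3 + 4*x^2 - 2*x + 4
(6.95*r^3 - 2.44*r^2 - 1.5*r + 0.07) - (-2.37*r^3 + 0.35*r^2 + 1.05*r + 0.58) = 9.32*r^3 - 2.79*r^2 - 2.55*r - 0.51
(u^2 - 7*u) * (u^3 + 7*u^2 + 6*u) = u^5 - 43*u^3 - 42*u^2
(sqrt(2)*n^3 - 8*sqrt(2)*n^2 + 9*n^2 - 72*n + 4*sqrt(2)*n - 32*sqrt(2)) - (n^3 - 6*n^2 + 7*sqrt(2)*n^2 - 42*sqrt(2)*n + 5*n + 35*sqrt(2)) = -n^3 + sqrt(2)*n^3 - 15*sqrt(2)*n^2 + 15*n^2 - 77*n + 46*sqrt(2)*n - 67*sqrt(2)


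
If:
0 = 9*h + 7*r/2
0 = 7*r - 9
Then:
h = -1/2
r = 9/7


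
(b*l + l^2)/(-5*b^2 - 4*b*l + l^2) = -l/(5*b - l)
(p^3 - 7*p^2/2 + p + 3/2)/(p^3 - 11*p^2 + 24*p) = (2*p^2 - p - 1)/(2*p*(p - 8))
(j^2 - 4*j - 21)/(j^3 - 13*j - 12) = (j - 7)/(j^2 - 3*j - 4)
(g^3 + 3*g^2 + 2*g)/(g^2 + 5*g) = (g^2 + 3*g + 2)/(g + 5)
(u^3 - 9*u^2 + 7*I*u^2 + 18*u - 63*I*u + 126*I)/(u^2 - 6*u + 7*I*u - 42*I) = u - 3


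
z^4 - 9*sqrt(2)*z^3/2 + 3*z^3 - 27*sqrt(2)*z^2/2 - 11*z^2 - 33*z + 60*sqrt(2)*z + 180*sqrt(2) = (z + 3)*(z - 4*sqrt(2))*(z - 3*sqrt(2))*(z + 5*sqrt(2)/2)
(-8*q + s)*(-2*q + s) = 16*q^2 - 10*q*s + s^2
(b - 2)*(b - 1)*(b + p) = b^3 + b^2*p - 3*b^2 - 3*b*p + 2*b + 2*p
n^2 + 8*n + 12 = (n + 2)*(n + 6)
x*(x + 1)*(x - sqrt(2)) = x^3 - sqrt(2)*x^2 + x^2 - sqrt(2)*x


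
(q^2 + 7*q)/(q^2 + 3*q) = (q + 7)/(q + 3)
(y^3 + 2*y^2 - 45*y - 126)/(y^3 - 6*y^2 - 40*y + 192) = (y^2 - 4*y - 21)/(y^2 - 12*y + 32)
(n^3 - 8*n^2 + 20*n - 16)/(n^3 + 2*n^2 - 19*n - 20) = (n^2 - 4*n + 4)/(n^2 + 6*n + 5)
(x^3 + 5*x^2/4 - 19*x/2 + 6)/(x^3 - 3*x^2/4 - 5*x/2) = (4*x^2 + 13*x - 12)/(x*(4*x + 5))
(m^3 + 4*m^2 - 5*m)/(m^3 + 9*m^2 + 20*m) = (m - 1)/(m + 4)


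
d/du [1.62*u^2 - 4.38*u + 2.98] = 3.24*u - 4.38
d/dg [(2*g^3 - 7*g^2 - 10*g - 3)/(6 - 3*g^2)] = 2*(-g^4 + g^2 - 17*g - 10)/(3*(g^4 - 4*g^2 + 4))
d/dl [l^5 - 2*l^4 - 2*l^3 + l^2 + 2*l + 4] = 5*l^4 - 8*l^3 - 6*l^2 + 2*l + 2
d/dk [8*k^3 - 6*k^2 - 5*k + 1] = 24*k^2 - 12*k - 5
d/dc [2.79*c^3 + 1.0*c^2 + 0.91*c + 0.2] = 8.37*c^2 + 2.0*c + 0.91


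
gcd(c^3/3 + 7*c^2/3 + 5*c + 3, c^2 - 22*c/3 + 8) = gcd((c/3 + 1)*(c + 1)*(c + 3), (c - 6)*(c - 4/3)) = 1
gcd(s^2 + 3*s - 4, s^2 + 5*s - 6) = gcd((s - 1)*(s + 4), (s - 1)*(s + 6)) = s - 1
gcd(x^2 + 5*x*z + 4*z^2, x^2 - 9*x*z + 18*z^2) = 1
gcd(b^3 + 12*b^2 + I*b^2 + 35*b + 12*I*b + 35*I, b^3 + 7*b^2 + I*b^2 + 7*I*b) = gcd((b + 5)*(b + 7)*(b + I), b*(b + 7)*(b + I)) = b^2 + b*(7 + I) + 7*I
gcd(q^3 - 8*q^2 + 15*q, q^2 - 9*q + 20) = q - 5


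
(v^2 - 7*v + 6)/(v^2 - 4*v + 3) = (v - 6)/(v - 3)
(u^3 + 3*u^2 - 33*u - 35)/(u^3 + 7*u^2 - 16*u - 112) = (u^2 - 4*u - 5)/(u^2 - 16)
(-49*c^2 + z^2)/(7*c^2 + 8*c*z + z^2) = (-7*c + z)/(c + z)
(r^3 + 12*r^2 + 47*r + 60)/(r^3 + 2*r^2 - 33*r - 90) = (r + 4)/(r - 6)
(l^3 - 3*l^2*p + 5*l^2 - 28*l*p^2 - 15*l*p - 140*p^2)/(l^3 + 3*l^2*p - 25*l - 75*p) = (l^2 - 3*l*p - 28*p^2)/(l^2 + 3*l*p - 5*l - 15*p)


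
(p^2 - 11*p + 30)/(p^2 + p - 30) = (p - 6)/(p + 6)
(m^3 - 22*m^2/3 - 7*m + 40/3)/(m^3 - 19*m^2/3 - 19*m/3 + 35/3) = (m - 8)/(m - 7)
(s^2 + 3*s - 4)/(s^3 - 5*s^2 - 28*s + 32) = 1/(s - 8)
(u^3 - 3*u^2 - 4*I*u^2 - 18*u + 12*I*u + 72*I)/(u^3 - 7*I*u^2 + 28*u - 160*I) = (u^2 - 3*u - 18)/(u^2 - 3*I*u + 40)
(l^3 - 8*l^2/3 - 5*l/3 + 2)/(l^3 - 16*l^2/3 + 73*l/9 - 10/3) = 3*(l + 1)/(3*l - 5)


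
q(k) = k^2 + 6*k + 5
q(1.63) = 17.44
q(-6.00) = 5.00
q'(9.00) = 24.00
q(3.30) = 35.69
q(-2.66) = -3.88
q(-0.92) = 0.33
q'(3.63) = 13.26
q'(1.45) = 8.90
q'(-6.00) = -6.00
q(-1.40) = -1.44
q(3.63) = 39.96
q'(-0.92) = 4.16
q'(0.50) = 7.00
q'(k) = 2*k + 6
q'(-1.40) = 3.20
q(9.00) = 140.00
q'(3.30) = 12.60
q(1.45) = 15.80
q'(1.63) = 9.26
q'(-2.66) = 0.68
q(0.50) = 8.25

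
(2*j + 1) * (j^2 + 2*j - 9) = 2*j^3 + 5*j^2 - 16*j - 9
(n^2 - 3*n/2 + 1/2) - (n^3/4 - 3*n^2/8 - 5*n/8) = -n^3/4 + 11*n^2/8 - 7*n/8 + 1/2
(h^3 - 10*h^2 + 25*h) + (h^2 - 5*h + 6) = h^3 - 9*h^2 + 20*h + 6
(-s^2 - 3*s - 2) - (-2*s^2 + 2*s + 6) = s^2 - 5*s - 8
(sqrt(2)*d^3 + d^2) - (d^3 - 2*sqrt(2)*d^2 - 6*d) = -d^3 + sqrt(2)*d^3 + d^2 + 2*sqrt(2)*d^2 + 6*d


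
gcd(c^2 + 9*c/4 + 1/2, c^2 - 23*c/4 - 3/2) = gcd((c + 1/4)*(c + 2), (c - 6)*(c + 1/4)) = c + 1/4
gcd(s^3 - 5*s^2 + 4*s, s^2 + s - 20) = s - 4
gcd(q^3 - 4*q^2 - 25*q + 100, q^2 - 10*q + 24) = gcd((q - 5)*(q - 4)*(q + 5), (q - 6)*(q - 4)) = q - 4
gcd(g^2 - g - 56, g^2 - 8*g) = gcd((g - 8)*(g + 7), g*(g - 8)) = g - 8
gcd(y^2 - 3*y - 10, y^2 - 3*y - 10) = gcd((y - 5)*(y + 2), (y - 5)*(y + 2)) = y^2 - 3*y - 10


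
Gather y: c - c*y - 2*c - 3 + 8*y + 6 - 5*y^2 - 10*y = -c - 5*y^2 + y*(-c - 2) + 3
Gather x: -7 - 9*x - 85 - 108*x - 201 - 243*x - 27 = -360*x - 320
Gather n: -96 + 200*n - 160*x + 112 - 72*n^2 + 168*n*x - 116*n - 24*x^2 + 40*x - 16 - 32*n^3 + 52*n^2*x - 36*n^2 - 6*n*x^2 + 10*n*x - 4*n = -32*n^3 + n^2*(52*x - 108) + n*(-6*x^2 + 178*x + 80) - 24*x^2 - 120*x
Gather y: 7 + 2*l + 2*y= 2*l + 2*y + 7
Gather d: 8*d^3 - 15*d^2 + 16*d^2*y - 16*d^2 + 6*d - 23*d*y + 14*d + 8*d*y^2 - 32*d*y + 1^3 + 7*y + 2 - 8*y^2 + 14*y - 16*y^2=8*d^3 + d^2*(16*y - 31) + d*(8*y^2 - 55*y + 20) - 24*y^2 + 21*y + 3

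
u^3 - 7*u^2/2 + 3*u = u*(u - 2)*(u - 3/2)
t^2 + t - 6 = (t - 2)*(t + 3)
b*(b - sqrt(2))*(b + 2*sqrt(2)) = b^3 + sqrt(2)*b^2 - 4*b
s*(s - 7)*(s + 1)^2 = s^4 - 5*s^3 - 13*s^2 - 7*s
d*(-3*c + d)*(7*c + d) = -21*c^2*d + 4*c*d^2 + d^3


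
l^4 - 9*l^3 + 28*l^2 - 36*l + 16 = (l - 4)*(l - 2)^2*(l - 1)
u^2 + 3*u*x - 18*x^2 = (u - 3*x)*(u + 6*x)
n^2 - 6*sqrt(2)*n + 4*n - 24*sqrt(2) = (n + 4)*(n - 6*sqrt(2))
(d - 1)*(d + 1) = d^2 - 1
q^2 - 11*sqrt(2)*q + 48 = (q - 8*sqrt(2))*(q - 3*sqrt(2))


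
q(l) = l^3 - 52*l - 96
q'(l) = 3*l^2 - 52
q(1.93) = -189.17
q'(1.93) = -40.83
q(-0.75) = -57.42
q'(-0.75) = -50.31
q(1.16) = -154.76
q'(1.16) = -47.96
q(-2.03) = 1.19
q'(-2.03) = -39.64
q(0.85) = -139.59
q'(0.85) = -49.83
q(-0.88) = -50.92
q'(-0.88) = -49.68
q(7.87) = -17.80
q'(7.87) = 133.81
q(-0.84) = -52.91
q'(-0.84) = -49.88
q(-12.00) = -1200.00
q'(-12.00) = 380.00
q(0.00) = -96.00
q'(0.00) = -52.00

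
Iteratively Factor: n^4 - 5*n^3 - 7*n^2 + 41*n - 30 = (n - 1)*(n^3 - 4*n^2 - 11*n + 30) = (n - 2)*(n - 1)*(n^2 - 2*n - 15) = (n - 5)*(n - 2)*(n - 1)*(n + 3)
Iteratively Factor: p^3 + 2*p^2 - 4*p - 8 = (p + 2)*(p^2 - 4) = (p + 2)^2*(p - 2)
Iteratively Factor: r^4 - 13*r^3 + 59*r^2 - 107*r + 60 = (r - 4)*(r^3 - 9*r^2 + 23*r - 15) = (r - 5)*(r - 4)*(r^2 - 4*r + 3) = (r - 5)*(r - 4)*(r - 1)*(r - 3)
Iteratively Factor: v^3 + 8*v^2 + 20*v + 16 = (v + 2)*(v^2 + 6*v + 8) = (v + 2)^2*(v + 4)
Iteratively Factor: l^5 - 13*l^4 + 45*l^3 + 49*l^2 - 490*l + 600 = (l - 4)*(l^4 - 9*l^3 + 9*l^2 + 85*l - 150) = (l - 4)*(l - 2)*(l^3 - 7*l^2 - 5*l + 75) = (l - 5)*(l - 4)*(l - 2)*(l^2 - 2*l - 15) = (l - 5)^2*(l - 4)*(l - 2)*(l + 3)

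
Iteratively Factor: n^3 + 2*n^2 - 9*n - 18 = (n + 3)*(n^2 - n - 6) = (n + 2)*(n + 3)*(n - 3)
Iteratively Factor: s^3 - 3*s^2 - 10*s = (s)*(s^2 - 3*s - 10) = s*(s + 2)*(s - 5)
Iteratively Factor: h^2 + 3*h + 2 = (h + 2)*(h + 1)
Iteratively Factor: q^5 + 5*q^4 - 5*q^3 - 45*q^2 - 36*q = (q + 1)*(q^4 + 4*q^3 - 9*q^2 - 36*q) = (q + 1)*(q + 4)*(q^3 - 9*q) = (q - 3)*(q + 1)*(q + 4)*(q^2 + 3*q) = (q - 3)*(q + 1)*(q + 3)*(q + 4)*(q)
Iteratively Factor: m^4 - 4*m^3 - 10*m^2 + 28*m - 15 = (m - 1)*(m^3 - 3*m^2 - 13*m + 15) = (m - 1)*(m + 3)*(m^2 - 6*m + 5) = (m - 5)*(m - 1)*(m + 3)*(m - 1)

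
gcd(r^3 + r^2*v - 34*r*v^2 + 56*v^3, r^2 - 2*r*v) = r - 2*v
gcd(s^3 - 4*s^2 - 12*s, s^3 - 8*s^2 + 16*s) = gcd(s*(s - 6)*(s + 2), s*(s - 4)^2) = s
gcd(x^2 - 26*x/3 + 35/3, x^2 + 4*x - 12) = 1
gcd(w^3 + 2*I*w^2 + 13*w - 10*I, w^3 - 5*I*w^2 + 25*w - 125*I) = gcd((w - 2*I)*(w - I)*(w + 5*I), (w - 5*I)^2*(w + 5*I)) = w + 5*I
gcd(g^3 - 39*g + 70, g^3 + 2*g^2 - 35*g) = g^2 + 2*g - 35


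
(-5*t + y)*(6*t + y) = -30*t^2 + t*y + y^2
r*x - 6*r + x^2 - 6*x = (r + x)*(x - 6)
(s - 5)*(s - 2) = s^2 - 7*s + 10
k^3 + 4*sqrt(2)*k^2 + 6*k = k*(k + sqrt(2))*(k + 3*sqrt(2))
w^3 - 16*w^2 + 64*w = w*(w - 8)^2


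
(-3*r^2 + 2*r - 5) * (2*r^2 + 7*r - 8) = -6*r^4 - 17*r^3 + 28*r^2 - 51*r + 40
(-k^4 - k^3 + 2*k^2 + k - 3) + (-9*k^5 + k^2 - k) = -9*k^5 - k^4 - k^3 + 3*k^2 - 3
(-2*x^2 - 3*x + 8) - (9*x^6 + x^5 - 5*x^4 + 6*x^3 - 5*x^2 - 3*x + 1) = -9*x^6 - x^5 + 5*x^4 - 6*x^3 + 3*x^2 + 7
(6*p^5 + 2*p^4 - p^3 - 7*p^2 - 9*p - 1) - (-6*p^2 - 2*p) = 6*p^5 + 2*p^4 - p^3 - p^2 - 7*p - 1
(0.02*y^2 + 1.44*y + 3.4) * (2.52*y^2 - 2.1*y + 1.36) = 0.0504*y^4 + 3.5868*y^3 + 5.5712*y^2 - 5.1816*y + 4.624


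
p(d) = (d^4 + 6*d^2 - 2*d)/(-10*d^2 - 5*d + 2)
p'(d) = (20*d + 5)*(d^4 + 6*d^2 - 2*d)/(-10*d^2 - 5*d + 2)^2 + (4*d^3 + 12*d - 2)/(-10*d^2 - 5*d + 2) = (-20*d^5 - 15*d^4 + 8*d^3 - 50*d^2 + 24*d - 4)/(100*d^4 + 100*d^3 - 15*d^2 - 20*d + 4)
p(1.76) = -0.65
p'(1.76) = -0.39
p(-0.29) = 0.42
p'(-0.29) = -2.27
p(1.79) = -0.66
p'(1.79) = -0.39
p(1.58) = -0.58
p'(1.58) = -0.37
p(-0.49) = 1.21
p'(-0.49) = -6.91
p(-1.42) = -1.72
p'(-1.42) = -0.88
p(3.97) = -1.91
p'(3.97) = -0.77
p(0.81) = -0.32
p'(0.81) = -0.36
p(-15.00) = -23.93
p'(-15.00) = 3.05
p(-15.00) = -23.93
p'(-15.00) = 3.05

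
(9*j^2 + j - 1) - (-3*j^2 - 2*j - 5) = 12*j^2 + 3*j + 4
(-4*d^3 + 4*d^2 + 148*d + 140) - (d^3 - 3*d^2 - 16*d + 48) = -5*d^3 + 7*d^2 + 164*d + 92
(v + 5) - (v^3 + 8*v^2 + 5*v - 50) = -v^3 - 8*v^2 - 4*v + 55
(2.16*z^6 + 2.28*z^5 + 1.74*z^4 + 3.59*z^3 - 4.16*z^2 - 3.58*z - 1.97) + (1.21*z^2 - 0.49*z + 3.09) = 2.16*z^6 + 2.28*z^5 + 1.74*z^4 + 3.59*z^3 - 2.95*z^2 - 4.07*z + 1.12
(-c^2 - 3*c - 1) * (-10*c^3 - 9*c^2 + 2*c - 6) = 10*c^5 + 39*c^4 + 35*c^3 + 9*c^2 + 16*c + 6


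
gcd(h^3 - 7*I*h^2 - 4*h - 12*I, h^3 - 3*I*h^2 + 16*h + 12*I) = h^2 - 5*I*h + 6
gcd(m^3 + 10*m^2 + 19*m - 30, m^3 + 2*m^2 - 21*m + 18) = m^2 + 5*m - 6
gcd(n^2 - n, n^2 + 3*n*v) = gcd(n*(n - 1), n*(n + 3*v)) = n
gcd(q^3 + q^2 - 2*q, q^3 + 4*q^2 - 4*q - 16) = q + 2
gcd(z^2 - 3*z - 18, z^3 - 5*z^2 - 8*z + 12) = z - 6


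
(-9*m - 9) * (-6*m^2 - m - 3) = 54*m^3 + 63*m^2 + 36*m + 27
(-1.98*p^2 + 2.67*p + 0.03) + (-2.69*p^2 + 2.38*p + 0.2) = -4.67*p^2 + 5.05*p + 0.23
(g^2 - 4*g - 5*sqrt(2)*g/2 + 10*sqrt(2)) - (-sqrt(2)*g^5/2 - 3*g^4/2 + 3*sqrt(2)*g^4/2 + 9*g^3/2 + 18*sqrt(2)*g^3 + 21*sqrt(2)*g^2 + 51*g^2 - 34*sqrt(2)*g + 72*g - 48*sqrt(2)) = sqrt(2)*g^5/2 - 3*sqrt(2)*g^4/2 + 3*g^4/2 - 18*sqrt(2)*g^3 - 9*g^3/2 - 50*g^2 - 21*sqrt(2)*g^2 - 76*g + 63*sqrt(2)*g/2 + 58*sqrt(2)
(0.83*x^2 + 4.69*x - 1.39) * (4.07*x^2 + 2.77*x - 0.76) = 3.3781*x^4 + 21.3874*x^3 + 6.7032*x^2 - 7.4147*x + 1.0564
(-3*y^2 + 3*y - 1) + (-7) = -3*y^2 + 3*y - 8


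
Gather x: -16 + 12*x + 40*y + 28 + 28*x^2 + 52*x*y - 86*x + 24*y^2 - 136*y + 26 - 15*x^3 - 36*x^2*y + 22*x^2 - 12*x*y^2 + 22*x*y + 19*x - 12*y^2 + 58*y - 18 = -15*x^3 + x^2*(50 - 36*y) + x*(-12*y^2 + 74*y - 55) + 12*y^2 - 38*y + 20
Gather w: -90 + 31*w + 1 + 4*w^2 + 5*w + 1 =4*w^2 + 36*w - 88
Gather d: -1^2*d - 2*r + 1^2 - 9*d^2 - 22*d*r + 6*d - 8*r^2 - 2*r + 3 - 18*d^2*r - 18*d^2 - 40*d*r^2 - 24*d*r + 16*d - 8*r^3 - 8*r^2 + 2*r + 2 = d^2*(-18*r - 27) + d*(-40*r^2 - 46*r + 21) - 8*r^3 - 16*r^2 - 2*r + 6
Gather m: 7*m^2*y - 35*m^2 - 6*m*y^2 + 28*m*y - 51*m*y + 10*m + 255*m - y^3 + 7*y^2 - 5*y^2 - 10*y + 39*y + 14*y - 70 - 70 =m^2*(7*y - 35) + m*(-6*y^2 - 23*y + 265) - y^3 + 2*y^2 + 43*y - 140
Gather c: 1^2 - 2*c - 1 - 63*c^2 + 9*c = -63*c^2 + 7*c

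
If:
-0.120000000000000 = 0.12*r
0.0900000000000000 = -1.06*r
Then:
No Solution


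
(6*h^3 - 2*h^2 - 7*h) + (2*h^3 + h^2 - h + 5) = 8*h^3 - h^2 - 8*h + 5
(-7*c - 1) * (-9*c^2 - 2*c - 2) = 63*c^3 + 23*c^2 + 16*c + 2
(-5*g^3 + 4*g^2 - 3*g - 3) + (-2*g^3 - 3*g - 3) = -7*g^3 + 4*g^2 - 6*g - 6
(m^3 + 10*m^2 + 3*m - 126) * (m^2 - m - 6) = m^5 + 9*m^4 - 13*m^3 - 189*m^2 + 108*m + 756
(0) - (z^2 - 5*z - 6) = -z^2 + 5*z + 6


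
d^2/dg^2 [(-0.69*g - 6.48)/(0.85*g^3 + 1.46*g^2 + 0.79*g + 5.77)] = (-2.99115*g^5 - 61.31934*g^4 - 130.681818*g^3 - 68.375268*g^2 + 180.718956*g + 107.37975)/(0.614125*g^9 + 3.16455*g^8 + 7.147905*g^7 + 21.500951*g^6 + 49.606767*g^5 + 62.878884*g^4 + 125.320642*g^3 + 156.626073*g^2 + 78.904173*g + 192.100033)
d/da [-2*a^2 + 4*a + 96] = 4 - 4*a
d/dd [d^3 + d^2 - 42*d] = 3*d^2 + 2*d - 42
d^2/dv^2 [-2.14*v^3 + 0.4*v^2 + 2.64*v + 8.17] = 0.8 - 12.84*v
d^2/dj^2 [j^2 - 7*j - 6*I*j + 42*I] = 2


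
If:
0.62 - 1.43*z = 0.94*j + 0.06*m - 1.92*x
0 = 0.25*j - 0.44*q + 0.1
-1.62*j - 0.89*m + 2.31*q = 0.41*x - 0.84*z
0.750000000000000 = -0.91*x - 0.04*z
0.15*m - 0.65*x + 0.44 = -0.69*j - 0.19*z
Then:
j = -2.08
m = 2.23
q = -0.95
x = -0.85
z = 0.57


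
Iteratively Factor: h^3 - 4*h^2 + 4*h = (h - 2)*(h^2 - 2*h) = h*(h - 2)*(h - 2)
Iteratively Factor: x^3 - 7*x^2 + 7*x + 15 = (x + 1)*(x^2 - 8*x + 15) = (x - 3)*(x + 1)*(x - 5)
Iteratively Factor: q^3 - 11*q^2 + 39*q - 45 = (q - 3)*(q^2 - 8*q + 15) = (q - 5)*(q - 3)*(q - 3)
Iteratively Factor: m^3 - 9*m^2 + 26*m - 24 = (m - 4)*(m^2 - 5*m + 6) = (m - 4)*(m - 2)*(m - 3)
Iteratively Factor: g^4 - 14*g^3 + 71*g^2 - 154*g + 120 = (g - 2)*(g^3 - 12*g^2 + 47*g - 60) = (g - 5)*(g - 2)*(g^2 - 7*g + 12) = (g - 5)*(g - 4)*(g - 2)*(g - 3)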